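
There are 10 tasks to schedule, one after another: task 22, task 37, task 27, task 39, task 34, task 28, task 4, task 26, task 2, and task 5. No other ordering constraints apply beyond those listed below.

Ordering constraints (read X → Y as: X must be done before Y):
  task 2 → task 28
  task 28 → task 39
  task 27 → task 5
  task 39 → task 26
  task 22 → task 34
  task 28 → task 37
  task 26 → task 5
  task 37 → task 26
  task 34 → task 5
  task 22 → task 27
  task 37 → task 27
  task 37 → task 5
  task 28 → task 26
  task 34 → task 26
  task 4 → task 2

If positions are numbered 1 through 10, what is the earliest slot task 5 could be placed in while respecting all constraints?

Every task that must precede task 5 has to come before it. Tracing all chains that end at task 5, those tasks are: task 22, task 37, task 27, task 39, task 34, task 28, task 4, task 26, task 2 — 9 in total.
So at minimum 9 tasks come before task 5, putting task 5 no earlier than position 10. That position is achievable by scheduling exactly those predecessors first.

10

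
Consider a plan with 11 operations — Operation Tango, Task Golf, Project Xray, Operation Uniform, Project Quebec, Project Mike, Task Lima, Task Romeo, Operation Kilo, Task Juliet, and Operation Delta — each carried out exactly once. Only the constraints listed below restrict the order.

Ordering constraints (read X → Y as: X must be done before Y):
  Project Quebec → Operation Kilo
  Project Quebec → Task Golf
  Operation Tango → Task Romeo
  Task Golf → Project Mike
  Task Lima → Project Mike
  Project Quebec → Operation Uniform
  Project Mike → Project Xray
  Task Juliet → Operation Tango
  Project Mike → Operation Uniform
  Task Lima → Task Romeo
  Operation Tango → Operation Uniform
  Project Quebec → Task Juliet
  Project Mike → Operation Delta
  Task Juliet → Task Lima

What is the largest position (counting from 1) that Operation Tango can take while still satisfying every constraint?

Every operation that must follow Operation Tango has to come after it. Tracing all chains starting from Operation Tango, those operations are: Operation Uniform, Task Romeo — 2 in total.
So at least 2 operations follow Operation Tango, putting Operation Tango no later than position 9. That position is achievable by scheduling everything else first.

9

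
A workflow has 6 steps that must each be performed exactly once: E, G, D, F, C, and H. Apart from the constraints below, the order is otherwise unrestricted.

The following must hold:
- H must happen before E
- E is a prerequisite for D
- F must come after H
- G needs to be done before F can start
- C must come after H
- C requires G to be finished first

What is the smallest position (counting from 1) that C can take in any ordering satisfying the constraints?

Every step that must precede C has to come before it. Tracing all chains that end at C, those steps are: G, H — 2 in total.
With 2 mandatory predecessors, the earliest C can sit is position 2+1 = 3, and placing just those 2 first achieves it.

3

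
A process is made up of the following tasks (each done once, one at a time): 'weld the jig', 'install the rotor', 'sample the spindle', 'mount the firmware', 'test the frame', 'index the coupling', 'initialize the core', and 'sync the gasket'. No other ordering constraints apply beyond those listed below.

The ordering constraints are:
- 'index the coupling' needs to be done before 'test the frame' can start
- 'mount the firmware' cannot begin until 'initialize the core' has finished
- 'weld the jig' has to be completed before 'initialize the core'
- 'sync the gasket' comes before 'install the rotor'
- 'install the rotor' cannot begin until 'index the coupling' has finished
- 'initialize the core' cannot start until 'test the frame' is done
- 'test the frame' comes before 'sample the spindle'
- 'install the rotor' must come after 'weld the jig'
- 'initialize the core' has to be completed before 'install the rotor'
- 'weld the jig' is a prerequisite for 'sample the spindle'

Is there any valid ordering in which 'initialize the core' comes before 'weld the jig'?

No

The constraints give a chain 'weld the jig' → 'initialize the core', which forces 'weld the jig' before 'initialize the core'.
So no valid ordering can have 'initialize the core' before 'weld the jig'.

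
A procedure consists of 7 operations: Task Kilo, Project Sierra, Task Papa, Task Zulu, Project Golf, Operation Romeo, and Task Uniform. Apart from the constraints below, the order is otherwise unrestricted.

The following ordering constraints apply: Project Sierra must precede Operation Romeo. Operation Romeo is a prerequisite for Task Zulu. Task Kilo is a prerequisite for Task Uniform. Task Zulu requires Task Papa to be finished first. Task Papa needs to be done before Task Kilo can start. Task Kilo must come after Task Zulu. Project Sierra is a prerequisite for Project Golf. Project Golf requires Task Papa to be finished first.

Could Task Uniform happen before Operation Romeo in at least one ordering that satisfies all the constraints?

There is a dependency chain Operation Romeo → Task Zulu → Task Kilo → Task Uniform, so Task Uniform always comes after Operation Romeo.
Hence Task Uniform can never be scheduled before Operation Romeo.

No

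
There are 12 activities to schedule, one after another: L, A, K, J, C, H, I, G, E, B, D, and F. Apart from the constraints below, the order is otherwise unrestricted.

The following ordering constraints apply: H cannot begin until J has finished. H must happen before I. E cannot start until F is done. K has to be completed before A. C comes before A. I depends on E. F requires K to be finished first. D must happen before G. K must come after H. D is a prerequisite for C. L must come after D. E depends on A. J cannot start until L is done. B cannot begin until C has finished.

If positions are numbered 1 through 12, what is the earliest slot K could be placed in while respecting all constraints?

Every activity that must precede K has to come before it. Tracing all chains that end at K, those activities are: L, J, H, D — 4 in total.
So at minimum 4 activities come before K, putting K no earlier than position 5. That position is achievable by scheduling exactly those predecessors first.

5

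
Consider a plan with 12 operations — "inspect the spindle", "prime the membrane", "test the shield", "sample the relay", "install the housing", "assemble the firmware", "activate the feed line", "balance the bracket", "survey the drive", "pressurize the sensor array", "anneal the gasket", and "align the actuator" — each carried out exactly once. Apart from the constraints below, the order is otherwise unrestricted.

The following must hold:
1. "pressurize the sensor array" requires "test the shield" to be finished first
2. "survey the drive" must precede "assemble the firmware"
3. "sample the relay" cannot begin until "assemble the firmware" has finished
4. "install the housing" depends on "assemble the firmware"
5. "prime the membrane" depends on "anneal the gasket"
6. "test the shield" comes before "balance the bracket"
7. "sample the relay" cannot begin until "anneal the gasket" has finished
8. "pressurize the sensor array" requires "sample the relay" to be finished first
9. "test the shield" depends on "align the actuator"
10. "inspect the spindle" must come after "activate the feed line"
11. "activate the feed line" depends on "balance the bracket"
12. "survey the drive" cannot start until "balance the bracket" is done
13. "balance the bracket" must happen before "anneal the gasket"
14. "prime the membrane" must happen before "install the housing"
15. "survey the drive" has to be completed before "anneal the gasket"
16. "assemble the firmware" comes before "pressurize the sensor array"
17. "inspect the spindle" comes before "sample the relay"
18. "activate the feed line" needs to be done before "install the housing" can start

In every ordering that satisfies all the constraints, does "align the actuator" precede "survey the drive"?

Yes

Following the dependencies: "align the actuator" → "test the shield" → "balance the bracket" → "survey the drive".
So "align the actuator" must precede "survey the drive" in any valid ordering.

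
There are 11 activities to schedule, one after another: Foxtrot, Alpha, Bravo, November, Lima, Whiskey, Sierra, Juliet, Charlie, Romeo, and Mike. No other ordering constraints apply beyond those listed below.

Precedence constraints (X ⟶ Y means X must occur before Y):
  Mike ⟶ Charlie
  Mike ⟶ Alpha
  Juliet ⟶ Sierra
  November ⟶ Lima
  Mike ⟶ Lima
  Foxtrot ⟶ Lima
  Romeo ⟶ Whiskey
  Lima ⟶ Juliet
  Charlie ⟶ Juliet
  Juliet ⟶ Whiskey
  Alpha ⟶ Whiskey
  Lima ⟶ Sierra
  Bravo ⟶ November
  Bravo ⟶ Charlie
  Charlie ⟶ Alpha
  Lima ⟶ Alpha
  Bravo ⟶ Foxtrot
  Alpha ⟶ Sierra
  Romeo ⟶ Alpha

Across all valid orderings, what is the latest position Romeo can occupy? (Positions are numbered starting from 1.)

8

The activities that are forced after Romeo, directly or by a chain of constraints, are Alpha, Whiskey, Sierra. That's 3 activities.
With 3 mandatory successors out of 11 activities total, the latest slot for Romeo is 11−3 = 8, and it's reachable by doing all non-successors before Romeo.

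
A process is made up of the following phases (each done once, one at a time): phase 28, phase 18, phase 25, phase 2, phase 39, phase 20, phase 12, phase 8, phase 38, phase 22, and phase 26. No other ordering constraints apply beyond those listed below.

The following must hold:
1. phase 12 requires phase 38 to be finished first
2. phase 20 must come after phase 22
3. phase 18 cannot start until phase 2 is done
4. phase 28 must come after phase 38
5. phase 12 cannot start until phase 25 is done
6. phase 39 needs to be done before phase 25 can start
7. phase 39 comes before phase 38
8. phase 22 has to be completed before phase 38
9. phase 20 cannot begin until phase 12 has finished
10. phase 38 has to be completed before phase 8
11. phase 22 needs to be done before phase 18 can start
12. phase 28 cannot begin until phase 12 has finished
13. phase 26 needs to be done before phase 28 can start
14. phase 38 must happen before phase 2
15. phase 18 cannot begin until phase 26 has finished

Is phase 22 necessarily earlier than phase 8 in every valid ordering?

Following the dependencies: phase 22 → phase 38 → phase 8.
That forces phase 22 before phase 8 in every valid schedule.

Yes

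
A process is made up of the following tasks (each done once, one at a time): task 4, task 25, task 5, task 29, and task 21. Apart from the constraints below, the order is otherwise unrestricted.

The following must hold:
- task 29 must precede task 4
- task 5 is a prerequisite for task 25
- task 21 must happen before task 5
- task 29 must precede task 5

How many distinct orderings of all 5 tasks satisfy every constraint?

7

2 tasks have no prerequisites (task 29, task 21), so any of them could come first.
Enumerating by repeatedly choosing an available task (one whose prerequisites are all placed) gives 7 distinct complete orderings.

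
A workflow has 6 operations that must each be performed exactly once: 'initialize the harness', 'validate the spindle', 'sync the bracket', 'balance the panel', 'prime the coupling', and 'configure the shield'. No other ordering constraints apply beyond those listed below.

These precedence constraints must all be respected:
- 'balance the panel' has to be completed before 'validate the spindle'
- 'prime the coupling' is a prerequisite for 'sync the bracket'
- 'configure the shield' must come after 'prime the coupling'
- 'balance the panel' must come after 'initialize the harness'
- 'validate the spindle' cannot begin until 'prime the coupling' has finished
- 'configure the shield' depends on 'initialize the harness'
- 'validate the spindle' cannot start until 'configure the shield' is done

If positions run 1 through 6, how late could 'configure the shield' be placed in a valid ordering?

5

Following the constraints forward from 'configure the shield', its only required successor is 'validate the spindle'.
So at least 1 operation follows 'configure the shield', putting 'configure the shield' no later than position 5. That position is achievable by scheduling everything else first.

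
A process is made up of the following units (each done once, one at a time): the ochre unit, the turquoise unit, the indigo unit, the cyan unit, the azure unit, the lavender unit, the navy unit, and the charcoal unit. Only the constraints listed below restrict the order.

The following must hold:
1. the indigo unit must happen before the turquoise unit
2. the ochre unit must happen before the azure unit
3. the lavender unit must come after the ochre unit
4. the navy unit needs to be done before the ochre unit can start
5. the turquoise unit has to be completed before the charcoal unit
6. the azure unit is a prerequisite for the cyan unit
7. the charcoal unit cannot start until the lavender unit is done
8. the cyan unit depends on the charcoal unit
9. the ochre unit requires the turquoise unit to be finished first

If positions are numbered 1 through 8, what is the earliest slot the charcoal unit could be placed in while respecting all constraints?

The units that are forced before the charcoal unit, directly or transitively, are the ochre unit, the turquoise unit, the indigo unit, the lavender unit, the navy unit. That's 5 units.
So at minimum 5 units come before the charcoal unit, putting the charcoal unit no earlier than position 6. That position is achievable by scheduling exactly those predecessors first.

6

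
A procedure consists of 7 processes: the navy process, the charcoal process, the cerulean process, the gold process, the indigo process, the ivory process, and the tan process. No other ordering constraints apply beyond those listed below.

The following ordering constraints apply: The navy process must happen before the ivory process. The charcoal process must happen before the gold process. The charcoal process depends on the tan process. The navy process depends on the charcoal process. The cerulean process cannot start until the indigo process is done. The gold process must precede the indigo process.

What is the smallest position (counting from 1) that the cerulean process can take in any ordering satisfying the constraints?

5

The processes that are forced before the cerulean process, directly or transitively, are the charcoal process, the gold process, the indigo process, the tan process. That's 4 processes.
With 4 mandatory predecessors, the earliest the cerulean process can sit is position 4+1 = 5, and placing just those 4 first achieves it.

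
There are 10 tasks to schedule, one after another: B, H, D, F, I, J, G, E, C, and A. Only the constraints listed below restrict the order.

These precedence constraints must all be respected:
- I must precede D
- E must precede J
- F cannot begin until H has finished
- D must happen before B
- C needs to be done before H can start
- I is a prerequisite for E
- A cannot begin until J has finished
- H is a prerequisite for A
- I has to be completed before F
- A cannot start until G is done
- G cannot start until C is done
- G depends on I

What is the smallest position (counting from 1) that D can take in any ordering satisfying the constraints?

Working backwards through the constraints from D, its only required predecessor is I.
With 1 mandatory predecessor, the earliest D can sit is position 1+1 = 2, and placing just that one first achieves it.

2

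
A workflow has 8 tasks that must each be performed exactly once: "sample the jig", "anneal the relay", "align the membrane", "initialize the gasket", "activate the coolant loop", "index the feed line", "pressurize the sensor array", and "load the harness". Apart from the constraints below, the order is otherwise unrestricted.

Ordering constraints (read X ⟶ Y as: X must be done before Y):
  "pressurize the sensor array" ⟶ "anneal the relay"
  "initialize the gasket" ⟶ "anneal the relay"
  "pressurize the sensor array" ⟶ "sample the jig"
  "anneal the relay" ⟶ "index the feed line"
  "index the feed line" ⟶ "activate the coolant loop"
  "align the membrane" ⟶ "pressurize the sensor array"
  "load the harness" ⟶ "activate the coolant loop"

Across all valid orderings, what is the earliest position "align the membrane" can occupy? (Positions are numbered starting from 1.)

"align the membrane" has no prerequisites at all, so it can go in position 1.

1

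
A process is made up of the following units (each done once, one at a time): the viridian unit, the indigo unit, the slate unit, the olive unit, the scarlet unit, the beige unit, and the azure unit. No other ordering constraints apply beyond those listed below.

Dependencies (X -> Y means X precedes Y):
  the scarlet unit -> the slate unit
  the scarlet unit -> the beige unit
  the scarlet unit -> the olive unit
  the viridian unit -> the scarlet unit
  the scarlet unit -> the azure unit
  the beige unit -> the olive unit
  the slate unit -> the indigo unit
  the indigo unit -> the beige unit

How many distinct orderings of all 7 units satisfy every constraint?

The viridian unit is the only unit with nothing required before it, so every ordering starts there.
Counting all ways to extend the partial order to a total order gives 5.

5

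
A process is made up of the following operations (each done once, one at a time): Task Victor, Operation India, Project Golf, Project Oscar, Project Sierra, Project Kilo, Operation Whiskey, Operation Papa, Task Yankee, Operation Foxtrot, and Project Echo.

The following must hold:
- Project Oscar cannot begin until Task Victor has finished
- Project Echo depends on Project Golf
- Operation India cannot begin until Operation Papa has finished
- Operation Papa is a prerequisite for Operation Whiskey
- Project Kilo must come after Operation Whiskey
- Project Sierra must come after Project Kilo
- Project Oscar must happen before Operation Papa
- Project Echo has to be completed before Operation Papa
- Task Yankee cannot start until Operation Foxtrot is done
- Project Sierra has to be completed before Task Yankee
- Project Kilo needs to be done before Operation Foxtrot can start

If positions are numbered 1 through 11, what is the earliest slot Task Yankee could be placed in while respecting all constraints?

Every operation that must precede Task Yankee has to come before it. Tracing all chains that end at Task Yankee, those operations are: Task Victor, Project Golf, Project Oscar, Project Sierra, Project Kilo, Operation Whiskey, Operation Papa, Operation Foxtrot, Project Echo — 9 in total.
With 9 mandatory predecessors, the earliest Task Yankee can sit is position 9+1 = 10, and placing just those 9 first achieves it.

10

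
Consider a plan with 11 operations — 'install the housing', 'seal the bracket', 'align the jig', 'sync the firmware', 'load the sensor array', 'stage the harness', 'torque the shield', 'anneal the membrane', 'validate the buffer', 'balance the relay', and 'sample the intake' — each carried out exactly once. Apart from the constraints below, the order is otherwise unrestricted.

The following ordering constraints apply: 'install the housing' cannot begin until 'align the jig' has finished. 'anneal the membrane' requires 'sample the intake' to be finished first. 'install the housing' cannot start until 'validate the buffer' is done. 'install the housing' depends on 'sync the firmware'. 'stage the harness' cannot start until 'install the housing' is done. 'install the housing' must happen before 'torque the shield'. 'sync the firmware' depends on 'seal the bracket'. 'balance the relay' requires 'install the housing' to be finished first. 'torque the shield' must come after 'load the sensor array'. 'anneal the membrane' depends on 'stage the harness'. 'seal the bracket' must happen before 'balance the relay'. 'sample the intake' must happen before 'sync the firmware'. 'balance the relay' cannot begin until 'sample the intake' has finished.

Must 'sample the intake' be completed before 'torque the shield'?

Yes

There is a constraint chain 'sample the intake' → 'sync the firmware' → 'install the housing' → 'torque the shield'.
So 'sample the intake' must precede 'torque the shield' in any valid ordering.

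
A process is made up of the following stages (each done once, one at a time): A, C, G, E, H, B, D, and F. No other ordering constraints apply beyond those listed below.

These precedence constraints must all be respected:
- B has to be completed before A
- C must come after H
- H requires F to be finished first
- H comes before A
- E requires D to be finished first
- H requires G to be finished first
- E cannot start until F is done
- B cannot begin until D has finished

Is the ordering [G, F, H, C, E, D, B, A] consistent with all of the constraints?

No

In the proposed order, E appears before D.
But one of the constraints requires D before E, so this ordering violates it.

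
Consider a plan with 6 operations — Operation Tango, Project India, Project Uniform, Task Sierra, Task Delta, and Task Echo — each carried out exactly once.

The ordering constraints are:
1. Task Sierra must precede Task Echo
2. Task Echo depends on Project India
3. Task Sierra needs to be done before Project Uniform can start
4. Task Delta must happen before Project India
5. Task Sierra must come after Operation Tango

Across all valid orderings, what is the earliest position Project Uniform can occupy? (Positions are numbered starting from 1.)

3

Every operation that must precede Project Uniform has to come before it. Tracing all chains that end at Project Uniform, those operations are: Operation Tango, Task Sierra — 2 in total.
With 2 mandatory predecessors, the earliest Project Uniform can sit is position 2+1 = 3, and placing just those 2 first achieves it.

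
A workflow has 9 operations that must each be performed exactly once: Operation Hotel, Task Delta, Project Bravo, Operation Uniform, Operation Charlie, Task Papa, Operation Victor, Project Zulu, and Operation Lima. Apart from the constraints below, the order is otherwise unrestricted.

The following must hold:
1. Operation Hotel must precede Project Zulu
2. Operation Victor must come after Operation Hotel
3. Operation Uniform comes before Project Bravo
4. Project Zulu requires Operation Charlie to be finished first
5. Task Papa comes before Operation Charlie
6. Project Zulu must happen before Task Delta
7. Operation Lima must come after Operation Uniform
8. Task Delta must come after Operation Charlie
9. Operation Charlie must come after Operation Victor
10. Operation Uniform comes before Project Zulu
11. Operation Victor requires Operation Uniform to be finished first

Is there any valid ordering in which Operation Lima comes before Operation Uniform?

The constraints give a chain Operation Uniform → Operation Lima, which forces Operation Uniform before Operation Lima.
So no valid ordering can have Operation Lima before Operation Uniform.

No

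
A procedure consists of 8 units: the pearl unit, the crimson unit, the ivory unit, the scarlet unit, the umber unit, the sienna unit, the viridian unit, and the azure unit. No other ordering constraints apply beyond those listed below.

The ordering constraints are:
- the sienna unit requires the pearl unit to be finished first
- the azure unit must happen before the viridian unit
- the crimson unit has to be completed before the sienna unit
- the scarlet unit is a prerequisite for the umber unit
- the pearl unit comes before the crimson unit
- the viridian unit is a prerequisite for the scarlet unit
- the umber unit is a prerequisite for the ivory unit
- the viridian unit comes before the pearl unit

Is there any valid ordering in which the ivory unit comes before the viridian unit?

No

The constraints give a chain the viridian unit → the scarlet unit → the umber unit → the ivory unit, which forces the viridian unit before the ivory unit.
Hence the ivory unit can never be scheduled before the viridian unit.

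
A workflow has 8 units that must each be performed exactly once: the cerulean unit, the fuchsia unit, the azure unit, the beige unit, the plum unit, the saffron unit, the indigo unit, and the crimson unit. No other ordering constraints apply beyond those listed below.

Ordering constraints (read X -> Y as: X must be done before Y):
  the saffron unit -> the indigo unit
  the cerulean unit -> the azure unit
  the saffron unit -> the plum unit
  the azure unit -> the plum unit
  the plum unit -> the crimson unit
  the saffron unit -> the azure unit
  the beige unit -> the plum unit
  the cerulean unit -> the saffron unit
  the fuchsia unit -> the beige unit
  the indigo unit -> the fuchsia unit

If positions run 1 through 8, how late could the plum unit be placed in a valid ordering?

Following the constraints forward from the plum unit, its only required successor is the crimson unit.
So at least 1 unit follows the plum unit, putting the plum unit no later than position 7. That position is achievable by scheduling everything else first.

7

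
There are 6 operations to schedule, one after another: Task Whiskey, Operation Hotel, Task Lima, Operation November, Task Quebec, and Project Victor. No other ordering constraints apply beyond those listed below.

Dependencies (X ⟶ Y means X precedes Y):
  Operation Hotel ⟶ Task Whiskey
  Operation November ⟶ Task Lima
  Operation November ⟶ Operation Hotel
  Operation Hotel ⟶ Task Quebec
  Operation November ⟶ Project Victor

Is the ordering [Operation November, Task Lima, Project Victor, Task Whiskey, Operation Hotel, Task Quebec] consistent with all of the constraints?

Here Operation Hotel comes after Task Whiskey.
That contradicts the constraint that Operation Hotel must precede Task Whiskey.

No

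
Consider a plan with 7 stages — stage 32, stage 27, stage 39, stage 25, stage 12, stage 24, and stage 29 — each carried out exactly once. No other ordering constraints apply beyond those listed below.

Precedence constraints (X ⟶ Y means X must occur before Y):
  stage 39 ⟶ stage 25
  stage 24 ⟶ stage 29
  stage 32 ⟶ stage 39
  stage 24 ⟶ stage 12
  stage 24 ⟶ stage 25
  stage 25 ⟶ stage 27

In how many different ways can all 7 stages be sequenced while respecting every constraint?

62

The stages with no prerequisites are stage 32, stage 24; any of them can be placed first.
Enumerating by repeatedly choosing an available stage (one whose prerequisites are all placed) gives 62 distinct complete orderings.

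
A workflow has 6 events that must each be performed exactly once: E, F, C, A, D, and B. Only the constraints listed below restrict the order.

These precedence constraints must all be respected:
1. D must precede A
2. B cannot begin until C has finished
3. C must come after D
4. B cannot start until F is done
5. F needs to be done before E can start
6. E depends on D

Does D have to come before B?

Chaining the stated constraints: D → C → B.
Hence D necessarily comes before B.

Yes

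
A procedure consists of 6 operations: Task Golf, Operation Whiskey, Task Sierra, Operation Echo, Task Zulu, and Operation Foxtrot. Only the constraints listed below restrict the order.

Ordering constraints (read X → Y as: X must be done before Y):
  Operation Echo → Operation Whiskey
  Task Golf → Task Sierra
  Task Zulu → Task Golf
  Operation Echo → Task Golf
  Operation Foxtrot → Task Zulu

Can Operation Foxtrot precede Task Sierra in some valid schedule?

The constraints force Operation Foxtrot before Task Sierra, so yes — every valid ordering has Operation Foxtrot earlier.

Yes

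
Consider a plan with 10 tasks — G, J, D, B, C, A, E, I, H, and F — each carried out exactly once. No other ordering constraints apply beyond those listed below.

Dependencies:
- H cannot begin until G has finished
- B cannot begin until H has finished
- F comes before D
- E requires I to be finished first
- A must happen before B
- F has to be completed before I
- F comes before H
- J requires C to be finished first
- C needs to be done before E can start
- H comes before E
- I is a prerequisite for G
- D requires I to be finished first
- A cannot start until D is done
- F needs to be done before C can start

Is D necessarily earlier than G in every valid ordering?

No

Nothing in the constraints links D and G; they are unordered relative to each other.
So D can come before G or after — it is not forced.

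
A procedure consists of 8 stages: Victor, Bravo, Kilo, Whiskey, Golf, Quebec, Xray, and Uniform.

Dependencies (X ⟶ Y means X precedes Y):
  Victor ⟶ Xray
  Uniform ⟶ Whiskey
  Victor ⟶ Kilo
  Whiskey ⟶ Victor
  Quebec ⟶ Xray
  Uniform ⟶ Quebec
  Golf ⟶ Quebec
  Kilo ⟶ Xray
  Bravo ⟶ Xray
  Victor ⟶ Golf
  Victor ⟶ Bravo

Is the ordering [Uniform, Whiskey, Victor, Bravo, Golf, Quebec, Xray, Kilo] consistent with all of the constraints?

The sequence places Xray ahead of Kilo.
Since Kilo is required before Xray, the ordering is invalid.

No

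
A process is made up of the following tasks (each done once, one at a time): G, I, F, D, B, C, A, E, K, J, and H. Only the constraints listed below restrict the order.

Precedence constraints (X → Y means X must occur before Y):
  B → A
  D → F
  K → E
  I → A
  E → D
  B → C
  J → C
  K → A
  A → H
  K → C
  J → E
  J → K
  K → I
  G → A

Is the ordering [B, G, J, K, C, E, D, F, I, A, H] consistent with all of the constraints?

Yes

Checking each listed constraint against this order: for instance, B is in position 1 and A in position 10, so that constraint holds — and the remaining constraints check out the same way.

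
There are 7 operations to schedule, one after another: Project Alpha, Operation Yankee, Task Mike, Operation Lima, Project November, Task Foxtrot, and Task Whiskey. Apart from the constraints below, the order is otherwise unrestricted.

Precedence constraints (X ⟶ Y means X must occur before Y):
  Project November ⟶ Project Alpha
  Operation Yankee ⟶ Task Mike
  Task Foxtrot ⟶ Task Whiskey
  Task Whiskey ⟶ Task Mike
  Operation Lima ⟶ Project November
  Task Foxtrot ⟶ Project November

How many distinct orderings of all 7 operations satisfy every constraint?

82

The operations with no prerequisites are Operation Yankee, Operation Lima, Task Foxtrot; any of them can be placed first.
Systematically extending each partial ordering one operation at a time and counting, there are 82 complete orderings.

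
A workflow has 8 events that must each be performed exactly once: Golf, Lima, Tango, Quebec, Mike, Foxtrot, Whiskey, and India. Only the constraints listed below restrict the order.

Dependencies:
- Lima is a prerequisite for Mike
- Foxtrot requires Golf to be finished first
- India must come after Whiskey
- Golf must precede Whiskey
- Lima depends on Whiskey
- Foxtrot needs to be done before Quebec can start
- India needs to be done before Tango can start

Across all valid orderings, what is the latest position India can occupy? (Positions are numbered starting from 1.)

The only event forced after India (directly or by a chain) is Tango.
With 1 mandatory successor out of 8 events total, the latest slot for India is 8−1 = 7, and it's reachable by doing all non-successors before India.

7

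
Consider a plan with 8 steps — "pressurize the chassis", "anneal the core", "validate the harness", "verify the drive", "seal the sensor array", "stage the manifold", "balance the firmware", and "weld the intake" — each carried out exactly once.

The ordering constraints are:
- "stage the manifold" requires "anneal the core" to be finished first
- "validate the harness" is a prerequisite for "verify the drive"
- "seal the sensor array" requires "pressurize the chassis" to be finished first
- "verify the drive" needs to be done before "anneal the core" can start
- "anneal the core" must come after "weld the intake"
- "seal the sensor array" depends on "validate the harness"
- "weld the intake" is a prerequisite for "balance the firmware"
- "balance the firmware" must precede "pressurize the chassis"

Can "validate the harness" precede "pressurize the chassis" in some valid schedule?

The constraints leave "validate the harness" and "pressurize the chassis" unordered relative to each other; nothing requires "pressurize the chassis" earlier.
So a valid ordering placing "validate the harness" earlier than "pressurize the chassis" exists.

Yes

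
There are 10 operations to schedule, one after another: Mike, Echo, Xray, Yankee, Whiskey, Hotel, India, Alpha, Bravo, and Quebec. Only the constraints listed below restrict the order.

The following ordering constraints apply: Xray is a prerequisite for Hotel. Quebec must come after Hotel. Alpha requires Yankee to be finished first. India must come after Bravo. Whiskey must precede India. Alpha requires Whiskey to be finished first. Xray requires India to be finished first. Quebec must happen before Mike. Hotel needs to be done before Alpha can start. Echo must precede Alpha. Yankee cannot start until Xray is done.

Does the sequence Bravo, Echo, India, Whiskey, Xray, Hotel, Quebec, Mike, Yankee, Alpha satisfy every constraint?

No

The sequence places India ahead of Whiskey.
That contradicts the constraint that Whiskey must precede India.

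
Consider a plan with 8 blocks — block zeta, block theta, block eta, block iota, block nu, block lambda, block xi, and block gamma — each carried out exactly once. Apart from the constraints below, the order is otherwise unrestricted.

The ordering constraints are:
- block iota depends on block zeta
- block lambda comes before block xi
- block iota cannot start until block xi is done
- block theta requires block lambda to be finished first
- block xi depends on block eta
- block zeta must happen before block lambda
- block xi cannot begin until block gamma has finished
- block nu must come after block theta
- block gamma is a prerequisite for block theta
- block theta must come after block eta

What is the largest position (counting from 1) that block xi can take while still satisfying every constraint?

7

Following the constraints forward from block xi, its only required successor is block iota.
So at least 1 block follows block xi, putting block xi no later than position 7. That position is achievable by scheduling everything else first.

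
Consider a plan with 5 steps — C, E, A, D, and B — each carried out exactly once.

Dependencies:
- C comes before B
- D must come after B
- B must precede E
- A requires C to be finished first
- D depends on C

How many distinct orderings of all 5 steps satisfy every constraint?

C is the only step with nothing required before it, so every ordering starts there.
Enumerating by repeatedly choosing an available step (one whose prerequisites are all placed) gives 8 distinct complete orderings.

8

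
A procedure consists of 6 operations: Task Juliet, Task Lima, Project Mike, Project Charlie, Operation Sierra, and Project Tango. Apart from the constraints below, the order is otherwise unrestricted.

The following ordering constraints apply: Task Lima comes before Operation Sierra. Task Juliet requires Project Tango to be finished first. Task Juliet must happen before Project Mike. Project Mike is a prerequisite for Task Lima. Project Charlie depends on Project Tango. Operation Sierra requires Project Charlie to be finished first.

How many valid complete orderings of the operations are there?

4

Only Project Tango has no prerequisites, so it must go first.
Systematically extending each partial ordering one operation at a time and counting, there are 4 complete orderings.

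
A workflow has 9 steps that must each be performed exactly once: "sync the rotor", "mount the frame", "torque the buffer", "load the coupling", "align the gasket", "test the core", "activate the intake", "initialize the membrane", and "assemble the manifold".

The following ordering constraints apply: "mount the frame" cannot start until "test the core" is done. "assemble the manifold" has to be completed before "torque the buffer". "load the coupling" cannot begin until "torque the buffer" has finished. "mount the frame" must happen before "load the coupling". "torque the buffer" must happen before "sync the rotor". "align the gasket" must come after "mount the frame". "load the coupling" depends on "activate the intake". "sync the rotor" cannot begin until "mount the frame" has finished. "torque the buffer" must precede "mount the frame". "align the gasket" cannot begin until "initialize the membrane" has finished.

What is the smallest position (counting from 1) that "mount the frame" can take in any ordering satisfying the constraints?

4

Working backwards through the constraints from "mount the frame", its full set of required predecessors is "torque the buffer", "test the core", "assemble the manifold" — 3 of them.
With 3 mandatory predecessors, the earliest "mount the frame" can sit is position 3+1 = 4, and placing just those 3 first achieves it.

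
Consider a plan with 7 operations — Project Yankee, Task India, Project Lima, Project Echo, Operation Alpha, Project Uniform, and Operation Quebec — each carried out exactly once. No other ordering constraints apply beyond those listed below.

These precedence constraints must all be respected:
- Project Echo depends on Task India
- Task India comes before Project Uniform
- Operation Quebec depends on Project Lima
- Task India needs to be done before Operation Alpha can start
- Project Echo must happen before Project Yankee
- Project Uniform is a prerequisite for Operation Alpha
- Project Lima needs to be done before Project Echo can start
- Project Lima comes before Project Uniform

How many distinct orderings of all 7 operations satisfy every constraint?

The operations with no prerequisites are Task India, Project Lima; any of them can be placed first.
Systematically extending each partial ordering one operation at a time and counting, there are 66 complete orderings.

66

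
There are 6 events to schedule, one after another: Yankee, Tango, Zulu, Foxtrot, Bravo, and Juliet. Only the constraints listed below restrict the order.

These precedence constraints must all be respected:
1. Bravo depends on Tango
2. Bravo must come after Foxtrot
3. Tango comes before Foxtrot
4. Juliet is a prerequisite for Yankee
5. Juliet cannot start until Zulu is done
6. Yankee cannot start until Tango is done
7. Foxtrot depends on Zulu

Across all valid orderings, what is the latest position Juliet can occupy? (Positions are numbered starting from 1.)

Following the constraints forward from Juliet, its only required successor is Yankee.
So at least 1 event follows Juliet, putting Juliet no later than position 5. That position is achievable by scheduling everything else first.

5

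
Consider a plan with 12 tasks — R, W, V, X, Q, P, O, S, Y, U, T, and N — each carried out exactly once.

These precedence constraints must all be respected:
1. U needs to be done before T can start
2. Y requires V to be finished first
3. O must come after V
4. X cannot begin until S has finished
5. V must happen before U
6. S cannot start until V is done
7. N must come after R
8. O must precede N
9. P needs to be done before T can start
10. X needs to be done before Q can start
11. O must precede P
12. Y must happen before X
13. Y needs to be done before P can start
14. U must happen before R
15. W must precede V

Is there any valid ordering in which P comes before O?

No

Following O → P, O must precede P in every valid ordering.
So no valid ordering can have P before O.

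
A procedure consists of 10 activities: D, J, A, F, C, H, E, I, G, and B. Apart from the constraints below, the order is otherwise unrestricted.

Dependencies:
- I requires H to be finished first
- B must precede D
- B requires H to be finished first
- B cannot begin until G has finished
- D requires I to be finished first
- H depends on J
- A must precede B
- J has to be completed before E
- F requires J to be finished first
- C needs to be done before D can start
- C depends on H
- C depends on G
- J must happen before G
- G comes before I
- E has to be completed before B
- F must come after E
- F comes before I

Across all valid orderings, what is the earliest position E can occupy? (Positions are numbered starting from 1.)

The only activity forced before E (directly or transitively) is J.
With 1 mandatory predecessor, the earliest E can sit is position 1+1 = 2, and placing just that one first achieves it.

2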